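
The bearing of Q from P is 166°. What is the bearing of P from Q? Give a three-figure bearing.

Back-bearing = 166° + 180° = 346°.

346°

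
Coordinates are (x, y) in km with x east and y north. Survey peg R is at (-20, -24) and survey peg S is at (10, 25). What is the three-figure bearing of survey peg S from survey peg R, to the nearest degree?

Δeast = 10 − -20 = 30.00; Δnorth = 25 − -24 = 49.00.
Bearing = atan2(Δeast, Δnorth) mod 360° = 31.48° ≈ 031°.

031°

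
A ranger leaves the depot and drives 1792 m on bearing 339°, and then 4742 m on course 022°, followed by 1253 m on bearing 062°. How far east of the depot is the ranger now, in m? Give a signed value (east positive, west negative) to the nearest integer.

Leg 1 (339°, 1792 m): east 1792 sin 339° = -642.20, north 1792 cos 339° = 1672.98
Leg 2 (022°, 4742 m): east 4742 sin 22° = 1776.38, north 4742 cos 22° = 4396.71
Leg 3 (062°, 1253 m): east 1253 sin 62° = 1106.33, north 1253 cos 62° = 588.25
Net east component: 2240.52 m.

2241 m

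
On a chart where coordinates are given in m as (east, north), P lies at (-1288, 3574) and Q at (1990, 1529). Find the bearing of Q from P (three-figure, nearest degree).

122°

Δeast = 1990 − -1288 = 3278.00; Δnorth = 1529 − 3574 = -2045.00.
Bearing = atan2(Δeast, Δnorth) mod 360° = 121.96° ≈ 122°.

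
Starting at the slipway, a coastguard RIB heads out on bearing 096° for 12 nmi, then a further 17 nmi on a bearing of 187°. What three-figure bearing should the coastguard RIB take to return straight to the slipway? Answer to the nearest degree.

331°

Leg 1 (096°, 12 nmi): east 12 sin 96° = 11.93, north 12 cos 96° = -1.25
Leg 2 (187°, 17 nmi): east 17 sin 187° = -2.07, north 17 cos 187° = -16.87
Net displacement: 9.86 east, -18.13 north. Direction back to start is (-9.86, 18.13): bearing = atan2(-9.86, 18.13) mod 360° = 331.45° ≈ 331°.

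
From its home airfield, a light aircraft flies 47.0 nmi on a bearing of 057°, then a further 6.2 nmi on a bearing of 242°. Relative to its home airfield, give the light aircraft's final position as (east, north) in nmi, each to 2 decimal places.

(33.94, 22.69)

Leg 1 (057°, 47.0 nmi): east 47.0 sin 57° = 39.42, north 47.0 cos 57° = 25.60
Leg 2 (242°, 6.2 nmi): east 6.2 sin 242° = -5.47, north 6.2 cos 242° = -2.91
Summing: 33.94 nmi east, 22.69 nmi north → (33.94, 22.69).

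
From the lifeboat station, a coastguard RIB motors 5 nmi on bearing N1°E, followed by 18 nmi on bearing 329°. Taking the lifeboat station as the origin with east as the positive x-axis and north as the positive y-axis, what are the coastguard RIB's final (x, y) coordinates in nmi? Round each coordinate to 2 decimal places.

(-9.18, 20.43)

Leg 1 (N1°E, 5 nmi): east 5 sin 1° = 0.09, north 5 cos 1° = 5.00
Leg 2 (329°, 18 nmi): east 18 sin 329° = -9.27, north 18 cos 329° = 15.43
Summing: -9.18 nmi east, 20.43 nmi north → (-9.18, 20.43).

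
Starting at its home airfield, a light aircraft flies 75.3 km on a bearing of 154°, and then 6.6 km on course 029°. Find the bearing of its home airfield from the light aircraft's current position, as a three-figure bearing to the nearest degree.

330°

Leg 1 (154°, 75.3 km): east 75.3 sin 154° = 33.01, north 75.3 cos 154° = -67.68
Leg 2 (029°, 6.6 km): east 6.6 sin 29° = 3.20, north 6.6 cos 29° = 5.77
Net displacement: 36.21 east, -61.91 north. Direction back to start is (-36.21, 61.91): bearing = atan2(-36.21, 61.91) mod 360° = 329.68° ≈ 330°.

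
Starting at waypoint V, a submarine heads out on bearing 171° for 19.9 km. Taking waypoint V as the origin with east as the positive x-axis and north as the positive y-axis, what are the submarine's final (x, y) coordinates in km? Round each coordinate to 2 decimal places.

Leg 1 (171°, 19.9 km): east 19.9 sin 171° = 3.11, north 19.9 cos 171° = -19.65
Summing: 3.11 km east, -19.65 km north → (3.11, -19.65).

(3.11, -19.65)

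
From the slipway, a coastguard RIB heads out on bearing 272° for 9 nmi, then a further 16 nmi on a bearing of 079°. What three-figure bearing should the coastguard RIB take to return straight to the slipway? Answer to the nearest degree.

243°

Leg 1 (272°, 9 nmi): east 9 sin 272° = -8.99, north 9 cos 272° = 0.31
Leg 2 (079°, 16 nmi): east 16 sin 79° = 15.71, north 16 cos 79° = 3.05
Net displacement: 6.71 east, 3.37 north. Direction back to start is (-6.71, -3.37): bearing = atan2(-6.71, -3.37) mod 360° = 243.36° ≈ 243°.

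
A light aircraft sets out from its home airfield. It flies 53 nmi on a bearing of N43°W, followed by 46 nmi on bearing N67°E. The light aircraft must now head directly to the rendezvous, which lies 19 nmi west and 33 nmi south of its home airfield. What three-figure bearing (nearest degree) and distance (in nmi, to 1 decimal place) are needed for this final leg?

Leg 1 (N43°W, 53 nmi): east 53 sin 317° = -36.15, north 53 cos 317° = 38.76
Leg 2 (N67°E, 46 nmi): east 46 sin 67° = 42.34, north 46 cos 67° = 17.97
Current position: (6.20, 56.74). Target: (-19, -33). Remaining: Δeast = -25.20, Δnorth = -89.74.
Bearing = atan2(-25.20, -89.74) mod 360° = 195.68°; distance = √((-25.20)² + (-89.74)²) = 93.206 nmi.

196°, 93.2 nmi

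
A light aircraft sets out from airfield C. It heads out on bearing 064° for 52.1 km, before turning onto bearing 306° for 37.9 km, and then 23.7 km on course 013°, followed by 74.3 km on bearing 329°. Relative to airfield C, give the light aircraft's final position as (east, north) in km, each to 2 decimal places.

Leg 1 (064°, 52.1 km): east 52.1 sin 64° = 46.83, north 52.1 cos 64° = 22.84
Leg 2 (306°, 37.9 km): east 37.9 sin 306° = -30.66, north 37.9 cos 306° = 22.28
Leg 3 (013°, 23.7 km): east 23.7 sin 13° = 5.33, north 23.7 cos 13° = 23.09
Leg 4 (329°, 74.3 km): east 74.3 sin 329° = -38.27, north 74.3 cos 329° = 63.69
Summing: -16.77 km east, 131.90 km north → (-16.77, 131.90).

(-16.77, 131.90)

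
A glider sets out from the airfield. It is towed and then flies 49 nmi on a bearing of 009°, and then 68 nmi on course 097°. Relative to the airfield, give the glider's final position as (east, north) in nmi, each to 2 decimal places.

(75.16, 40.11)

Leg 1 (009°, 49 nmi): east 49 sin 9° = 7.67, north 49 cos 9° = 48.40
Leg 2 (097°, 68 nmi): east 68 sin 97° = 67.49, north 68 cos 97° = -8.29
Summing: 75.16 nmi east, 40.11 nmi north → (75.16, 40.11).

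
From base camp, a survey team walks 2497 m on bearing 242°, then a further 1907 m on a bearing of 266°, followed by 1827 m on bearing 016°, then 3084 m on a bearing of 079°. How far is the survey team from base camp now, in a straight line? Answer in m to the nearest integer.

1188 m

Leg 1 (242°, 2497 m): east 2497 sin 242° = -2204.72, north 2497 cos 242° = -1172.27
Leg 2 (266°, 1907 m): east 1907 sin 266° = -1902.35, north 1907 cos 266° = -133.03
Leg 3 (016°, 1827 m): east 1827 sin 16° = 503.59, north 1827 cos 16° = 1756.23
Leg 4 (079°, 3084 m): east 3084 sin 79° = 3027.34, north 3084 cos 79° = 588.45
Net: -576.15 east, 1039.38 north. Distance = √((-576.15)² + (1039.38)²) = 1188.387 m.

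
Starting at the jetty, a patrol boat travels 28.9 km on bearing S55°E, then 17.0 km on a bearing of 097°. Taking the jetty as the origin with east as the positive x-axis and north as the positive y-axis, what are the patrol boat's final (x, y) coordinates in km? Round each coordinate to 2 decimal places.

(40.55, -18.65)

Leg 1 (S55°E, 28.9 km): east 28.9 sin 125° = 23.67, north 28.9 cos 125° = -16.58
Leg 2 (097°, 17.0 km): east 17.0 sin 97° = 16.87, north 17.0 cos 97° = -2.07
Summing: 40.55 km east, -18.65 km north → (40.55, -18.65).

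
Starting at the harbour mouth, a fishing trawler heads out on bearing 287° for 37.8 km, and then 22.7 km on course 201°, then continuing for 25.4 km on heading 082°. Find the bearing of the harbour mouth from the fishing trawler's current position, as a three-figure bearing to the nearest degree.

071°

Leg 1 (287°, 37.8 km): east 37.8 sin 287° = -36.15, north 37.8 cos 287° = 11.05
Leg 2 (201°, 22.7 km): east 22.7 sin 201° = -8.13, north 22.7 cos 201° = -21.19
Leg 3 (082°, 25.4 km): east 25.4 sin 82° = 25.15, north 25.4 cos 82° = 3.53
Net displacement: -19.13 east, -6.61 north. Direction back to start is (19.13, 6.61): bearing = atan2(19.13, 6.61) mod 360° = 70.95° ≈ 071°.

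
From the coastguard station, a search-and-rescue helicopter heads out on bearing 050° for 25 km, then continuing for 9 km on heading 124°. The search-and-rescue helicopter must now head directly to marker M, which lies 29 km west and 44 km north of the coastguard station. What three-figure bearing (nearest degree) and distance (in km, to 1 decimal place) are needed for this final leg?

301°, 64.6 km

Leg 1 (050°, 25 km): east 25 sin 50° = 19.15, north 25 cos 50° = 16.07
Leg 2 (124°, 9 km): east 9 sin 124° = 7.46, north 9 cos 124° = -5.03
Current position: (26.61, 11.04). Target: (-29, 44). Remaining: Δeast = -55.61, Δnorth = 32.96.
Bearing = atan2(-55.61, 32.96) mod 360° = 300.66°; distance = √((-55.61)² + (32.96)²) = 64.648 km.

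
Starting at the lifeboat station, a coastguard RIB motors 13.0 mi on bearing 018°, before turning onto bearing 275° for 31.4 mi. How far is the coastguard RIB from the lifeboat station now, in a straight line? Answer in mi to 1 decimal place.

31.2 mi

Leg 1 (018°, 13.0 mi): east 13.0 sin 18° = 4.02, north 13.0 cos 18° = 12.36
Leg 2 (275°, 31.4 mi): east 31.4 sin 275° = -31.28, north 31.4 cos 275° = 2.74
Net: -27.26 east, 15.10 north. Distance = √((-27.26)² + (15.10)²) = 31.166 mi.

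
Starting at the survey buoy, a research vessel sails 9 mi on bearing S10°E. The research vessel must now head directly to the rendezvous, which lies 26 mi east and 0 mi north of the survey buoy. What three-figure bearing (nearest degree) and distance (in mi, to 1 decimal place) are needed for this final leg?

070°, 26.0 mi

Leg 1 (S10°E, 9 mi): east 9 sin 170° = 1.56, north 9 cos 170° = -8.86
Current position: (1.56, -8.86). Target: (26, 0). Remaining: Δeast = 24.44, Δnorth = 8.86.
Bearing = atan2(24.44, 8.86) mod 360° = 70.06°; distance = √((24.44)² + (8.86)²) = 25.995 mi.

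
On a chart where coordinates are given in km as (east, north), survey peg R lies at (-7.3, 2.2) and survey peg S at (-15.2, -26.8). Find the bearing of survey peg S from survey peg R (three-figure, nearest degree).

Δeast = -15.2 − -7.3 = -7.90; Δnorth = -26.8 − 2.2 = -29.00.
Bearing = atan2(Δeast, Δnorth) mod 360° = 195.24° ≈ 195°.

195°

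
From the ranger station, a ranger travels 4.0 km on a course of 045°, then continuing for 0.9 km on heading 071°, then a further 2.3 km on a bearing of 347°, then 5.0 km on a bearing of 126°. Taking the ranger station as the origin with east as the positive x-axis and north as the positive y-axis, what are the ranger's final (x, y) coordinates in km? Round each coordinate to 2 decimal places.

(7.21, 2.42)

Leg 1 (045°, 4.0 km): east 4.0 sin 45° = 2.83, north 4.0 cos 45° = 2.83
Leg 2 (071°, 0.9 km): east 0.9 sin 71° = 0.85, north 0.9 cos 71° = 0.29
Leg 3 (347°, 2.3 km): east 2.3 sin 347° = -0.52, north 2.3 cos 347° = 2.24
Leg 4 (126°, 5.0 km): east 5.0 sin 126° = 4.05, north 5.0 cos 126° = -2.94
Summing: 7.21 km east, 2.42 km north → (7.21, 2.42).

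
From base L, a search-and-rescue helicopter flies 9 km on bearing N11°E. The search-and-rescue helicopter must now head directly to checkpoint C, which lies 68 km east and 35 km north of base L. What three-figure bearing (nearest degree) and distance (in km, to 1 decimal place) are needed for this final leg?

Leg 1 (N11°E, 9 km): east 9 sin 11° = 1.72, north 9 cos 11° = 8.83
Current position: (1.72, 8.83). Target: (68, 35). Remaining: Δeast = 66.28, Δnorth = 26.17.
Bearing = atan2(66.28, 26.17) mod 360° = 68.46°; distance = √((66.28)² + (26.17)²) = 71.260 km.

068°, 71.3 km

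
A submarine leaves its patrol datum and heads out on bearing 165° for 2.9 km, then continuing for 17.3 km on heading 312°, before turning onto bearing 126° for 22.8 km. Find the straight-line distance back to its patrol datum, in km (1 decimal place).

7.8 km

Leg 1 (165°, 2.9 km): east 2.9 sin 165° = 0.75, north 2.9 cos 165° = -2.80
Leg 2 (312°, 17.3 km): east 17.3 sin 312° = -12.86, north 17.3 cos 312° = 11.58
Leg 3 (126°, 22.8 km): east 22.8 sin 126° = 18.45, north 22.8 cos 126° = -13.40
Net: 6.34 east, -4.63 north. Distance = √((6.34)² + (-4.63)²) = 7.849 km.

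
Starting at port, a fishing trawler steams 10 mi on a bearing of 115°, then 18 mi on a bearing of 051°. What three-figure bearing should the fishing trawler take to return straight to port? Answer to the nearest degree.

Leg 1 (115°, 10 mi): east 10 sin 115° = 9.06, north 10 cos 115° = -4.23
Leg 2 (051°, 18 mi): east 18 sin 51° = 13.99, north 18 cos 51° = 11.33
Net displacement: 23.05 east, 7.10 north. Direction back to start is (-23.05, -7.10): bearing = atan2(-23.05, -7.10) mod 360° = 252.88° ≈ 253°.

253°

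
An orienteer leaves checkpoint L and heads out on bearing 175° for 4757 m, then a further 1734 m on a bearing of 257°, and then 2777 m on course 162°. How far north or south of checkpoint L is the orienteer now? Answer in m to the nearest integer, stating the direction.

7770 m south

Leg 1 (175°, 4757 m): east 4757 sin 175° = 414.60, north 4757 cos 175° = -4738.90
Leg 2 (257°, 1734 m): east 1734 sin 257° = -1689.56, north 1734 cos 257° = -390.07
Leg 3 (162°, 2777 m): east 2777 sin 162° = 858.14, north 2777 cos 162° = -2641.08
Net north component: -7770.05 m.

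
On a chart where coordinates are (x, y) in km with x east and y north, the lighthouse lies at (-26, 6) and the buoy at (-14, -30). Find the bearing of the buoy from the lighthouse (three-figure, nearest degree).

162°

Δeast = -14 − -26 = 12.00; Δnorth = -30 − 6 = -36.00.
Bearing = atan2(Δeast, Δnorth) mod 360° = 161.57° ≈ 162°.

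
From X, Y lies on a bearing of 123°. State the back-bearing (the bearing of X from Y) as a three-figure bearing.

Back-bearing = 123° + 180° = 303°.

303°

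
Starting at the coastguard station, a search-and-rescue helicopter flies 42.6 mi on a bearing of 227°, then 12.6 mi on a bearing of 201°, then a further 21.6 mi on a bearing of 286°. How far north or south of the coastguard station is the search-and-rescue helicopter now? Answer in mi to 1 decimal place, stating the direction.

Leg 1 (227°, 42.6 mi): east 42.6 sin 227° = -31.16, north 42.6 cos 227° = -29.05
Leg 2 (201°, 12.6 mi): east 12.6 sin 201° = -4.52, north 12.6 cos 201° = -11.76
Leg 3 (286°, 21.6 mi): east 21.6 sin 286° = -20.76, north 21.6 cos 286° = 5.95
Net north component: -34.86 mi.

34.9 mi south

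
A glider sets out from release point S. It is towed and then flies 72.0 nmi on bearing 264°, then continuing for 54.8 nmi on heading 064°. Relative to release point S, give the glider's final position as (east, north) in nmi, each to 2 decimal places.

Leg 1 (264°, 72.0 nmi): east 72.0 sin 264° = -71.61, north 72.0 cos 264° = -7.53
Leg 2 (064°, 54.8 nmi): east 54.8 sin 64° = 49.25, north 54.8 cos 64° = 24.02
Summing: -22.35 nmi east, 16.50 nmi north → (-22.35, 16.50).

(-22.35, 16.50)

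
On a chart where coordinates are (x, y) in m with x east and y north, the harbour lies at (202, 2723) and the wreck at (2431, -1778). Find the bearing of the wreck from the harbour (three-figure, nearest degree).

Δeast = 2431 − 202 = 2229.00; Δnorth = -1778 − 2723 = -4501.00.
Bearing = atan2(Δeast, Δnorth) mod 360° = 153.65° ≈ 154°.

154°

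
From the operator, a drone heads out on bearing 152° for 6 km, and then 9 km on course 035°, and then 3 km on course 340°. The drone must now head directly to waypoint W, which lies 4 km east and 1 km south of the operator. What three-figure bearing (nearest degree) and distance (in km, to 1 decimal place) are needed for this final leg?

207°, 6.6 km

Leg 1 (152°, 6 km): east 6 sin 152° = 2.82, north 6 cos 152° = -5.30
Leg 2 (035°, 9 km): east 9 sin 35° = 5.16, north 9 cos 35° = 7.37
Leg 3 (340°, 3 km): east 3 sin 340° = -1.03, north 3 cos 340° = 2.82
Current position: (6.95, 4.89). Target: (4, -1). Remaining: Δeast = -2.95, Δnorth = -5.89.
Bearing = atan2(-2.95, -5.89) mod 360° = 206.61°; distance = √((-2.95)² + (-5.89)²) = 6.592 km.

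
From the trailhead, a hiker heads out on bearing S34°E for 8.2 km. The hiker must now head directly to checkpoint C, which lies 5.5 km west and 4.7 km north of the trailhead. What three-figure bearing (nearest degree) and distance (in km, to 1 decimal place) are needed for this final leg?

319°, 15.3 km

Leg 1 (S34°E, 8.2 km): east 8.2 sin 146° = 4.59, north 8.2 cos 146° = -6.80
Current position: (4.59, -6.80). Target: (-5.5, 4.7). Remaining: Δeast = -10.09, Δnorth = 11.50.
Bearing = atan2(-10.09, 11.50) mod 360° = 318.74°; distance = √((-10.09)² + (11.50)²) = 15.294 km.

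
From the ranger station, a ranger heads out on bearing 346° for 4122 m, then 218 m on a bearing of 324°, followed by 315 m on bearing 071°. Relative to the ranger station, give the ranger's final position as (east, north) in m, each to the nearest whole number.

(-828, 4278)

Leg 1 (346°, 4122 m): east 4122 sin 346° = -997.20, north 4122 cos 346° = 3999.56
Leg 2 (324°, 218 m): east 218 sin 324° = -128.14, north 218 cos 324° = 176.37
Leg 3 (071°, 315 m): east 315 sin 71° = 297.84, north 315 cos 71° = 102.55
Summing: -827.50 m east, 4278.48 m north → (-828, 4278).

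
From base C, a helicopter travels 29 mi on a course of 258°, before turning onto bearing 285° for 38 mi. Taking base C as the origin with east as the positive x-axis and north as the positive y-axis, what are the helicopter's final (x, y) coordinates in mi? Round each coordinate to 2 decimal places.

Leg 1 (258°, 29 mi): east 29 sin 258° = -28.37, north 29 cos 258° = -6.03
Leg 2 (285°, 38 mi): east 38 sin 285° = -36.71, north 38 cos 285° = 9.84
Summing: -65.07 mi east, 3.81 mi north → (-65.07, 3.81).

(-65.07, 3.81)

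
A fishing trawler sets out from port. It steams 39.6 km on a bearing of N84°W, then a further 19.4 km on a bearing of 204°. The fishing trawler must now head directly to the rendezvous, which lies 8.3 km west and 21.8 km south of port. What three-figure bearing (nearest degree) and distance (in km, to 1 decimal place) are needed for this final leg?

Leg 1 (N84°W, 39.6 km): east 39.6 sin 276° = -39.38, north 39.6 cos 276° = 4.14
Leg 2 (204°, 19.4 km): east 19.4 sin 204° = -7.89, north 19.4 cos 204° = -17.72
Current position: (-47.27, -13.58). Target: (-8.3, -21.8). Remaining: Δeast = 38.97, Δnorth = -8.22.
Bearing = atan2(38.97, -8.22) mod 360° = 101.90°; distance = √((38.97)² + (-8.22)²) = 39.830 km.

102°, 39.8 km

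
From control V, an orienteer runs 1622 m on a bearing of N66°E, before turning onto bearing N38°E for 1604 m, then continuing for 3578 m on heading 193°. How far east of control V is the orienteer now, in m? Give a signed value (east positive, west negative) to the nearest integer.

Leg 1 (N66°E, 1622 m): east 1622 sin 66° = 1481.77, north 1622 cos 66° = 659.73
Leg 2 (N38°E, 1604 m): east 1604 sin 38° = 987.52, north 1604 cos 38° = 1263.97
Leg 3 (193°, 3578 m): east 3578 sin 193° = -804.87, north 3578 cos 193° = -3486.30
Net east component: 1664.42 m.

1664 m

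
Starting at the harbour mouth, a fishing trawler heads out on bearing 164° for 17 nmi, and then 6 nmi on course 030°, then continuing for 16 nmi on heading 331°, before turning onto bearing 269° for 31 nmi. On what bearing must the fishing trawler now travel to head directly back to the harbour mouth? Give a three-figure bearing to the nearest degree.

094°

Leg 1 (164°, 17 nmi): east 17 sin 164° = 4.69, north 17 cos 164° = -16.34
Leg 2 (030°, 6 nmi): east 6 sin 30° = 3.00, north 6 cos 30° = 5.20
Leg 3 (331°, 16 nmi): east 16 sin 331° = -7.76, north 16 cos 331° = 13.99
Leg 4 (269°, 31 nmi): east 31 sin 269° = -31.00, north 31 cos 269° = -0.54
Net displacement: -31.07 east, 2.31 north. Direction back to start is (31.07, -2.31): bearing = atan2(31.07, -2.31) mod 360° = 94.25° ≈ 094°.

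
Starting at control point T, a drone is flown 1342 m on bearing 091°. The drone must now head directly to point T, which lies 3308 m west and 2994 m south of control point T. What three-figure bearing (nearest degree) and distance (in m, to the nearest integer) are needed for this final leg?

Leg 1 (091°, 1342 m): east 1342 sin 91° = 1341.80, north 1342 cos 91° = -23.42
Current position: (1341.80, -23.42). Target: (-3308, -2994). Remaining: Δeast = -4649.80, Δnorth = -2970.58.
Bearing = atan2(-4649.80, -2970.58) mod 360° = 237.43°; distance = √((-4649.80)² + (-2970.58)²) = 5517.693 m.

237°, 5518 m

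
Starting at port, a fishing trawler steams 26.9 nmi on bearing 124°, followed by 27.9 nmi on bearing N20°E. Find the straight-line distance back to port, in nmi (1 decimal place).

Leg 1 (124°, 26.9 nmi): east 26.9 sin 124° = 22.30, north 26.9 cos 124° = -15.04
Leg 2 (N20°E, 27.9 nmi): east 27.9 sin 20° = 9.54, north 27.9 cos 20° = 26.22
Net: 31.84 east, 11.18 north. Distance = √((31.84)² + (11.18)²) = 33.747 nmi.

33.7 nmi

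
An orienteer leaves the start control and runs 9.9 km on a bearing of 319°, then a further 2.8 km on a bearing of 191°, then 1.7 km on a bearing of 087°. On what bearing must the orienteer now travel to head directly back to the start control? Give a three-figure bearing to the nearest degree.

132°

Leg 1 (319°, 9.9 km): east 9.9 sin 319° = -6.49, north 9.9 cos 319° = 7.47
Leg 2 (191°, 2.8 km): east 2.8 sin 191° = -0.53, north 2.8 cos 191° = -2.75
Leg 3 (087°, 1.7 km): east 1.7 sin 87° = 1.70, north 1.7 cos 87° = 0.09
Net displacement: -5.33 east, 4.81 north. Direction back to start is (5.33, -4.81): bearing = atan2(5.33, -4.81) mod 360° = 132.07° ≈ 132°.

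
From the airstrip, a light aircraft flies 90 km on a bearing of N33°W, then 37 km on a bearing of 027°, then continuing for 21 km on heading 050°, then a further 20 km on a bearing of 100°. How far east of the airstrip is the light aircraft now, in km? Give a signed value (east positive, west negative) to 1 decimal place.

3.6 km

Leg 1 (N33°W, 90 km): east 90 sin 327° = -49.02, north 90 cos 327° = 75.48
Leg 2 (027°, 37 km): east 37 sin 27° = 16.80, north 37 cos 27° = 32.97
Leg 3 (050°, 21 km): east 21 sin 50° = 16.09, north 21 cos 50° = 13.50
Leg 4 (100°, 20 km): east 20 sin 100° = 19.70, north 20 cos 100° = -3.47
Net east component: 3.56 km.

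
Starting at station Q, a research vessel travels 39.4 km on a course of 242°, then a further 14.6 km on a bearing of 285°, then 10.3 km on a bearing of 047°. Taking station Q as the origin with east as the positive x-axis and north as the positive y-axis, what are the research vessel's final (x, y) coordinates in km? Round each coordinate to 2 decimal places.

Leg 1 (242°, 39.4 km): east 39.4 sin 242° = -34.79, north 39.4 cos 242° = -18.50
Leg 2 (285°, 14.6 km): east 14.6 sin 285° = -14.10, north 14.6 cos 285° = 3.78
Leg 3 (047°, 10.3 km): east 10.3 sin 47° = 7.53, north 10.3 cos 47° = 7.02
Summing: -41.36 km east, -7.69 km north → (-41.36, -7.69).

(-41.36, -7.69)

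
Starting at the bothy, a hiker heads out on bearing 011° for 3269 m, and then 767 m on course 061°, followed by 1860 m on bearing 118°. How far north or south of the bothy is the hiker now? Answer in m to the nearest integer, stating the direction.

2708 m north

Leg 1 (011°, 3269 m): east 3269 sin 11° = 623.75, north 3269 cos 11° = 3208.94
Leg 2 (061°, 767 m): east 767 sin 61° = 670.83, north 767 cos 61° = 371.85
Leg 3 (118°, 1860 m): east 1860 sin 118° = 1642.28, north 1860 cos 118° = -873.22
Net north component: 2707.57 m.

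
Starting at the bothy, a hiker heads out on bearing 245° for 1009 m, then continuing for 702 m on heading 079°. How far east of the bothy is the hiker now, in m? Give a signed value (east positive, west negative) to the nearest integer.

Leg 1 (245°, 1009 m): east 1009 sin 245° = -914.46, north 1009 cos 245° = -426.42
Leg 2 (079°, 702 m): east 702 sin 79° = 689.10, north 702 cos 79° = 133.95
Net east component: -225.36 m.

-225 m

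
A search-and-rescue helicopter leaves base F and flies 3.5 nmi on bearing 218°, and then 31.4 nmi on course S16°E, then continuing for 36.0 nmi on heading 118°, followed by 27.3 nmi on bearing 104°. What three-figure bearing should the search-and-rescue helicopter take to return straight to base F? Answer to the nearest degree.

311°

Leg 1 (218°, 3.5 nmi): east 3.5 sin 218° = -2.15, north 3.5 cos 218° = -2.76
Leg 2 (S16°E, 31.4 nmi): east 31.4 sin 164° = 8.66, north 31.4 cos 164° = -30.18
Leg 3 (118°, 36.0 nmi): east 36.0 sin 118° = 31.79, north 36.0 cos 118° = -16.90
Leg 4 (104°, 27.3 nmi): east 27.3 sin 104° = 26.49, north 27.3 cos 104° = -6.60
Net displacement: 64.78 east, -56.45 north. Direction back to start is (-64.78, 56.45): bearing = atan2(-64.78, 56.45) mod 360° = 311.07° ≈ 311°.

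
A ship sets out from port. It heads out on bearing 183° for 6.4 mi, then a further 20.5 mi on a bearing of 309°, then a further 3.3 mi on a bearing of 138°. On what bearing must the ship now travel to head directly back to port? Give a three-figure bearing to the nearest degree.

106°

Leg 1 (183°, 6.4 mi): east 6.4 sin 183° = -0.33, north 6.4 cos 183° = -6.39
Leg 2 (309°, 20.5 mi): east 20.5 sin 309° = -15.93, north 20.5 cos 309° = 12.90
Leg 3 (138°, 3.3 mi): east 3.3 sin 138° = 2.21, north 3.3 cos 138° = -2.45
Net displacement: -14.06 east, 4.06 north. Direction back to start is (14.06, -4.06): bearing = atan2(14.06, -4.06) mod 360° = 106.10° ≈ 106°.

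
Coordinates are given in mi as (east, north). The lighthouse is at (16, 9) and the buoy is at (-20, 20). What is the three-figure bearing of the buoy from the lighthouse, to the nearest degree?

287°

Δeast = -20 − 16 = -36.00; Δnorth = 20 − 9 = 11.00.
Bearing = atan2(Δeast, Δnorth) mod 360° = 286.99° ≈ 287°.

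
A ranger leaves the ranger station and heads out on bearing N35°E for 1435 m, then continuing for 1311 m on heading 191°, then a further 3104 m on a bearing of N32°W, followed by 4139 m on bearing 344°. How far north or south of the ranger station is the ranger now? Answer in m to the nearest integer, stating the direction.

Leg 1 (N35°E, 1435 m): east 1435 sin 35° = 823.08, north 1435 cos 35° = 1175.48
Leg 2 (191°, 1311 m): east 1311 sin 191° = -250.15, north 1311 cos 191° = -1286.91
Leg 3 (N32°W, 3104 m): east 3104 sin 328° = -1644.87, north 3104 cos 328° = 2632.34
Leg 4 (344°, 4139 m): east 4139 sin 344° = -1140.86, north 4139 cos 344° = 3978.66
Net north component: 6499.57 m.

6500 m north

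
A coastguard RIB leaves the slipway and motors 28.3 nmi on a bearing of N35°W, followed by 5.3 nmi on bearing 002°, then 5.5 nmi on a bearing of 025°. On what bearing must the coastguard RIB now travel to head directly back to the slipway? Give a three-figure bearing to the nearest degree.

Leg 1 (N35°W, 28.3 nmi): east 28.3 sin 325° = -16.23, north 28.3 cos 325° = 23.18
Leg 2 (002°, 5.3 nmi): east 5.3 sin 2° = 0.18, north 5.3 cos 2° = 5.30
Leg 3 (025°, 5.5 nmi): east 5.5 sin 25° = 2.32, north 5.5 cos 25° = 4.98
Net displacement: -13.72 east, 33.46 north. Direction back to start is (13.72, -33.46): bearing = atan2(13.72, -33.46) mod 360° = 157.70° ≈ 158°.

158°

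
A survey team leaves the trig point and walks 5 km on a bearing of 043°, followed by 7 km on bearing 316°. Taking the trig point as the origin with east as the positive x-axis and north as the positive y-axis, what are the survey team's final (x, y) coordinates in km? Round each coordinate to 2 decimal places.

Leg 1 (043°, 5 km): east 5 sin 43° = 3.41, north 5 cos 43° = 3.66
Leg 2 (316°, 7 km): east 7 sin 316° = -4.86, north 7 cos 316° = 5.04
Summing: -1.45 km east, 8.69 km north → (-1.45, 8.69).

(-1.45, 8.69)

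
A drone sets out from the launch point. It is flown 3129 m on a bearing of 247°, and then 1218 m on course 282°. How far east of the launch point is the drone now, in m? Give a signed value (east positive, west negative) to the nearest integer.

Leg 1 (247°, 3129 m): east 3129 sin 247° = -2880.26, north 3129 cos 247° = -1222.60
Leg 2 (282°, 1218 m): east 1218 sin 282° = -1191.38, north 1218 cos 282° = 253.24
Net east component: -4071.64 m.

-4072 m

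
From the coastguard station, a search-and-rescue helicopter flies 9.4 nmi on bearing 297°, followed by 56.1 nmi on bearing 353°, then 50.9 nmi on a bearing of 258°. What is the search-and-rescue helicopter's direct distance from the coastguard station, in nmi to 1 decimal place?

81.6 nmi

Leg 1 (297°, 9.4 nmi): east 9.4 sin 297° = -8.38, north 9.4 cos 297° = 4.27
Leg 2 (353°, 56.1 nmi): east 56.1 sin 353° = -6.84, north 56.1 cos 353° = 55.68
Leg 3 (258°, 50.9 nmi): east 50.9 sin 258° = -49.79, north 50.9 cos 258° = -10.58
Net: -65.00 east, 49.37 north. Distance = √((-65.00)² + (49.37)²) = 81.622 nmi.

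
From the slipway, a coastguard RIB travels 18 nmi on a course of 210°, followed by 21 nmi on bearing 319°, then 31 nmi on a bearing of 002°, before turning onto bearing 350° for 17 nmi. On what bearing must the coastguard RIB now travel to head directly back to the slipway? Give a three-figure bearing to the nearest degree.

153°

Leg 1 (210°, 18 nmi): east 18 sin 210° = -9.00, north 18 cos 210° = -15.59
Leg 2 (319°, 21 nmi): east 21 sin 319° = -13.78, north 21 cos 319° = 15.85
Leg 3 (002°, 31 nmi): east 31 sin 2° = 1.08, north 31 cos 2° = 30.98
Leg 4 (350°, 17 nmi): east 17 sin 350° = -2.95, north 17 cos 350° = 16.74
Net displacement: -24.65 east, 47.98 north. Direction back to start is (24.65, -47.98): bearing = atan2(24.65, -47.98) mod 360° = 152.81° ≈ 153°.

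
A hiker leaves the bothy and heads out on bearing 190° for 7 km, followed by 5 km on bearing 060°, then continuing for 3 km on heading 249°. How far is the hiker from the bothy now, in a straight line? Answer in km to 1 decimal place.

5.5 km

Leg 1 (190°, 7 km): east 7 sin 190° = -1.22, north 7 cos 190° = -6.89
Leg 2 (060°, 5 km): east 5 sin 60° = 4.33, north 5 cos 60° = 2.50
Leg 3 (249°, 3 km): east 3 sin 249° = -2.80, north 3 cos 249° = -1.08
Net: 0.31 east, -5.47 north. Distance = √((0.31)² + (-5.47)²) = 5.478 km.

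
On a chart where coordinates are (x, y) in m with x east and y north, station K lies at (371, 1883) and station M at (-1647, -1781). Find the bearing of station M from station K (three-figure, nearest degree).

209°

Δeast = -1647 − 371 = -2018.00; Δnorth = -1781 − 1883 = -3664.00.
Bearing = atan2(Δeast, Δnorth) mod 360° = 208.84° ≈ 209°.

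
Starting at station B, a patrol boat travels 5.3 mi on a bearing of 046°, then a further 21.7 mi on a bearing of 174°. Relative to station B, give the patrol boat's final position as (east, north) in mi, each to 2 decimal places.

Leg 1 (046°, 5.3 mi): east 5.3 sin 46° = 3.81, north 5.3 cos 46° = 3.68
Leg 2 (174°, 21.7 mi): east 21.7 sin 174° = 2.27, north 21.7 cos 174° = -21.58
Summing: 6.08 mi east, -17.90 mi north → (6.08, -17.90).

(6.08, -17.90)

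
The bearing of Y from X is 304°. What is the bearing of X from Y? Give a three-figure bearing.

124°

Back-bearing = 304° − 180° = 124°.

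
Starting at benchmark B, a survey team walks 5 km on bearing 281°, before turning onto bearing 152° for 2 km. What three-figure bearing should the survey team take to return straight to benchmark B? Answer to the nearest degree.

Leg 1 (281°, 5 km): east 5 sin 281° = -4.91, north 5 cos 281° = 0.95
Leg 2 (152°, 2 km): east 2 sin 152° = 0.94, north 2 cos 152° = -1.77
Net displacement: -3.97 east, -0.81 north. Direction back to start is (3.97, 0.81): bearing = atan2(3.97, 0.81) mod 360° = 78.44° ≈ 078°.

078°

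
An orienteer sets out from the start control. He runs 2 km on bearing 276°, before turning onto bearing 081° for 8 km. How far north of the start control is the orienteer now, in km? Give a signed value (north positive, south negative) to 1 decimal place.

Leg 1 (276°, 2 km): east 2 sin 276° = -1.99, north 2 cos 276° = 0.21
Leg 2 (081°, 8 km): east 8 sin 81° = 7.90, north 8 cos 81° = 1.25
Net north component: 1.46 km.

1.5 km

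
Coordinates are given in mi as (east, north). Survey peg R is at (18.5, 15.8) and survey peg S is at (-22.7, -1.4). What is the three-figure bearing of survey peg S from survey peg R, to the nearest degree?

Δeast = -22.7 − 18.5 = -41.20; Δnorth = -1.4 − 15.8 = -17.20.
Bearing = atan2(Δeast, Δnorth) mod 360° = 247.34° ≈ 247°.

247°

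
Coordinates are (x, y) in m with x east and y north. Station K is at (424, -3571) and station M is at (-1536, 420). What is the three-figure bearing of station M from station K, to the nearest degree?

Δeast = -1536 − 424 = -1960.00; Δnorth = 420 − -3571 = 3991.00.
Bearing = atan2(Δeast, Δnorth) mod 360° = 333.84° ≈ 334°.

334°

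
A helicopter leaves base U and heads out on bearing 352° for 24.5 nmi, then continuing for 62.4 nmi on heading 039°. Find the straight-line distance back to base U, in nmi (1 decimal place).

Leg 1 (352°, 24.5 nmi): east 24.5 sin 352° = -3.41, north 24.5 cos 352° = 24.26
Leg 2 (039°, 62.4 nmi): east 62.4 sin 39° = 39.27, north 62.4 cos 39° = 48.49
Net: 35.86 east, 72.76 north. Distance = √((35.86)² + (72.76)²) = 81.113 nmi.

81.1 nmi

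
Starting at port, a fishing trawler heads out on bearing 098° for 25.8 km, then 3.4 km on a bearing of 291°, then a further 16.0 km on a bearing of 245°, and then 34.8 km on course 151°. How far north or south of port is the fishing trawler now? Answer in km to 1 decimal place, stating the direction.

39.6 km south

Leg 1 (098°, 25.8 km): east 25.8 sin 98° = 25.55, north 25.8 cos 98° = -3.59
Leg 2 (291°, 3.4 km): east 3.4 sin 291° = -3.17, north 3.4 cos 291° = 1.22
Leg 3 (245°, 16.0 km): east 16.0 sin 245° = -14.50, north 16.0 cos 245° = -6.76
Leg 4 (151°, 34.8 km): east 34.8 sin 151° = 16.87, north 34.8 cos 151° = -30.44
Net north component: -39.57 km.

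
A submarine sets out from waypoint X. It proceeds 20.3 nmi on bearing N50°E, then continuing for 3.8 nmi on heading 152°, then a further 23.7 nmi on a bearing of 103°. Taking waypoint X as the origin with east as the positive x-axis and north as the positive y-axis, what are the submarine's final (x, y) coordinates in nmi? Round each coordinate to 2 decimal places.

Leg 1 (N50°E, 20.3 nmi): east 20.3 sin 50° = 15.55, north 20.3 cos 50° = 13.05
Leg 2 (152°, 3.8 nmi): east 3.8 sin 152° = 1.78, north 3.8 cos 152° = -3.36
Leg 3 (103°, 23.7 nmi): east 23.7 sin 103° = 23.09, north 23.7 cos 103° = -5.33
Summing: 40.43 nmi east, 4.36 nmi north → (40.43, 4.36).

(40.43, 4.36)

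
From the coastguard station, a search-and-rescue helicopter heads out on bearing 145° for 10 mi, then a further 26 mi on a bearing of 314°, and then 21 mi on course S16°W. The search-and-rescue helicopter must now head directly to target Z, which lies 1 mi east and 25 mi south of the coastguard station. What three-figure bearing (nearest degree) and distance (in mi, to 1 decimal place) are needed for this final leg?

127°, 24.6 mi

Leg 1 (145°, 10 mi): east 10 sin 145° = 5.74, north 10 cos 145° = -8.19
Leg 2 (314°, 26 mi): east 26 sin 314° = -18.70, north 26 cos 314° = 18.06
Leg 3 (S16°W, 21 mi): east 21 sin 196° = -5.79, north 21 cos 196° = -20.19
Current position: (-18.76, -10.32). Target: (1, -25). Remaining: Δeast = 19.76, Δnorth = -14.68.
Bearing = atan2(19.76, -14.68) mod 360° = 126.62°; distance = √((19.76)² + (-14.68)²) = 24.614 mi.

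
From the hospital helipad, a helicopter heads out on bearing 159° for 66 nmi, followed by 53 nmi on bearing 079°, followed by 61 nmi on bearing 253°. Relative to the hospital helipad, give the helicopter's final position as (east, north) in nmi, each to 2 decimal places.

(17.34, -69.34)

Leg 1 (159°, 66 nmi): east 66 sin 159° = 23.65, north 66 cos 159° = -61.62
Leg 2 (079°, 53 nmi): east 53 sin 79° = 52.03, north 53 cos 79° = 10.11
Leg 3 (253°, 61 nmi): east 61 sin 253° = -58.33, north 61 cos 253° = -17.83
Summing: 17.34 nmi east, -69.34 nmi north → (17.34, -69.34).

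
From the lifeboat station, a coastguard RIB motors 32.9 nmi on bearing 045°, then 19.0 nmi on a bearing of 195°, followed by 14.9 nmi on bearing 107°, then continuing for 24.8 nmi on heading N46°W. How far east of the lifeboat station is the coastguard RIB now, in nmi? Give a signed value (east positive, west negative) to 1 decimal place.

14.8 nmi

Leg 1 (045°, 32.9 nmi): east 32.9 sin 45° = 23.26, north 32.9 cos 45° = 23.26
Leg 2 (195°, 19.0 nmi): east 19.0 sin 195° = -4.92, north 19.0 cos 195° = -18.35
Leg 3 (107°, 14.9 nmi): east 14.9 sin 107° = 14.25, north 14.9 cos 107° = -4.36
Leg 4 (N46°W, 24.8 nmi): east 24.8 sin 314° = -17.84, north 24.8 cos 314° = 17.23
Net east component: 14.76 nmi.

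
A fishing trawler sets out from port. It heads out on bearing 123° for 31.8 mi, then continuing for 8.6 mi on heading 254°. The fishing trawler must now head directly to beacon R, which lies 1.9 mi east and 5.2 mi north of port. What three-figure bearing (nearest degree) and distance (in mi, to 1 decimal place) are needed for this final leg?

326°, 29.9 mi

Leg 1 (123°, 31.8 mi): east 31.8 sin 123° = 26.67, north 31.8 cos 123° = -17.32
Leg 2 (254°, 8.6 mi): east 8.6 sin 254° = -8.27, north 8.6 cos 254° = -2.37
Current position: (18.40, -19.69). Target: (1.9, 5.2). Remaining: Δeast = -16.50, Δnorth = 24.89.
Bearing = atan2(-16.50, 24.89) mod 360° = 326.45°; distance = √((-16.50)² + (24.89)²) = 29.864 mi.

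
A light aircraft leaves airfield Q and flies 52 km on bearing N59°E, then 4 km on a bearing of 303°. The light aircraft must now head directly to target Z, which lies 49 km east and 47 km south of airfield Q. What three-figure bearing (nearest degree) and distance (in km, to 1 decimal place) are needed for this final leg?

Leg 1 (N59°E, 52 km): east 52 sin 59° = 44.57, north 52 cos 59° = 26.78
Leg 2 (303°, 4 km): east 4 sin 303° = -3.35, north 4 cos 303° = 2.18
Current position: (41.22, 28.96). Target: (49, -47). Remaining: Δeast = 7.78, Δnorth = -75.96.
Bearing = atan2(7.78, -75.96) mod 360° = 174.15°; distance = √((7.78)² + (-75.96)²) = 76.358 km.

174°, 76.4 km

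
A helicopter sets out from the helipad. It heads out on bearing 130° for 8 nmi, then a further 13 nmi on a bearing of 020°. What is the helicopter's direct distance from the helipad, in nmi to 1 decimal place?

12.7 nmi

Leg 1 (130°, 8 nmi): east 8 sin 130° = 6.13, north 8 cos 130° = -5.14
Leg 2 (020°, 13 nmi): east 13 sin 20° = 4.45, north 13 cos 20° = 12.22
Net: 10.57 east, 7.07 north. Distance = √((10.57)² + (7.07)²) = 12.722 nmi.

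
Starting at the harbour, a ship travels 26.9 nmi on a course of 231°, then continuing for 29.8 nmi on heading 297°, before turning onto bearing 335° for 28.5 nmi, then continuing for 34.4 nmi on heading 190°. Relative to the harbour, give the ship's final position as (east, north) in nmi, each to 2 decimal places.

(-65.48, -11.45)

Leg 1 (231°, 26.9 nmi): east 26.9 sin 231° = -20.91, north 26.9 cos 231° = -16.93
Leg 2 (297°, 29.8 nmi): east 29.8 sin 297° = -26.55, north 29.8 cos 297° = 13.53
Leg 3 (335°, 28.5 nmi): east 28.5 sin 335° = -12.04, north 28.5 cos 335° = 25.83
Leg 4 (190°, 34.4 nmi): east 34.4 sin 190° = -5.97, north 34.4 cos 190° = -33.88
Summing: -65.48 nmi east, -11.45 nmi north → (-65.48, -11.45).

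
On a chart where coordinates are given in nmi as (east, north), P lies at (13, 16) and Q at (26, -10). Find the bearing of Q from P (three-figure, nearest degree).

Δeast = 26 − 13 = 13.00; Δnorth = -10 − 16 = -26.00.
Bearing = atan2(Δeast, Δnorth) mod 360° = 153.43° ≈ 153°.

153°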